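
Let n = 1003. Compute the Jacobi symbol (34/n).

Pull out 2: since 1003 ≡ 3 (mod 8), (2/1003) = -1.
Reciprocity: 17 ≡ 1 and 1003 ≡ 3 (mod 4), so (17/1003) = +(1003/17).
Reduce top mod 17: now compute (0/17).
Top reduces to 0: gcd > 1, so the symbol is 0.

0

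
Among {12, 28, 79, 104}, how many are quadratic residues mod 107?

(12/107) = +1 → QR.
(28/107) = -1 → non-residue.
(79/107) = +1 → QR.
(104/107) = -1 → non-residue.
Total quadratic residues among the 4: 2.

2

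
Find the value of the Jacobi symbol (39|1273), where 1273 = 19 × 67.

Reciprocity: 39 ≡ 3 and 1273 ≡ 1 (mod 4), so (39/1273) = +(1273/39).
Reduce top mod 39: now compute (25/39).
Reciprocity: 25 ≡ 1 and 39 ≡ 3 (mod 4), so (25/39) = +(39/25).
Reduce top mod 25: now compute (14/25).
Pull out 2: since 25 ≡ 1 (mod 8), (2/25) = +1.
Reciprocity: 7 ≡ 3 and 25 ≡ 1 (mod 4), so (7/25) = +(25/7).
Reduce top mod 7: now compute (4/7).
Pull out 2^2: since 7 ≡ 7 (mod 8), (2/7) = +1, so (2/7)^2 = +1.
Reached (1/7) = 1. Collecting the sign flips along the way, the symbol is +1.

1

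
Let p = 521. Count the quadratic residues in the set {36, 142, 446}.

(36/521) = +1 → QR.
(142/521) = +1 → QR.
(446/521) = -1 → non-residue.
Total quadratic residues among the 3: 2.

2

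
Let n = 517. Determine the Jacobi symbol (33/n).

0

Reciprocity: 33 ≡ 1 and 517 ≡ 1 (mod 4), so (33/517) = +(517/33).
Reduce top mod 33: now compute (22/33).
Pull out 2: since 33 ≡ 1 (mod 8), (2/33) = +1.
Reciprocity: 11 ≡ 3 and 33 ≡ 1 (mod 4), so (11/33) = +(33/11).
Reduce top mod 11: now compute (0/11).
Top reduces to 0: gcd > 1, so the symbol is 0.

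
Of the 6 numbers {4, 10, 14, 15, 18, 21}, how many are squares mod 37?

3

(4/37) = +1 → QR.
(10/37) = +1 → QR.
(14/37) = -1 → non-residue.
(15/37) = -1 → non-residue.
(18/37) = -1 → non-residue.
(21/37) = +1 → QR.
Total quadratic residues among the 6: 3.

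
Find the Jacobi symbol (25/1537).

Reciprocity: 25 ≡ 1 and 1537 ≡ 1 (mod 4), so (25/1537) = +(1537/25).
Reduce top mod 25: now compute (12/25).
Pull out 2^2: since 25 ≡ 1 (mod 8), (2/25) = +1, so (2/25)^2 = +1.
Reciprocity: 3 ≡ 3 and 25 ≡ 1 (mod 4), so (3/25) = +(25/3).
Reduce top mod 3: now compute (1/3).
Reached (1/3) = 1. Collecting the sign flips along the way, the symbol is +1.

1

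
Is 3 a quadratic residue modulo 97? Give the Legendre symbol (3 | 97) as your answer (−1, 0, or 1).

Reciprocity: 3 ≡ 3 and 97 ≡ 1 (mod 4), so (3/97) = +(97/3).
Reduce top mod 3: now compute (1/3).
Reached (1/3) = 1. Collecting the sign flips along the way, the symbol is +1.

1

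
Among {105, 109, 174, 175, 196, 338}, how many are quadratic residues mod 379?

(105/379) = +1 → QR.
(109/379) = -1 → non-residue.
(174/379) = -1 → non-residue.
(175/379) = -1 → non-residue.
(196/379) = +1 → QR.
(338/379) = -1 → non-residue.
Total quadratic residues among the 6: 2.

2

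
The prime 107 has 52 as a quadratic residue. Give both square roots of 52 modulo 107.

42, 65

Since 107 ≡ 3 (mod 4), a square root of 52 is 52^((107+1)/4) = 52^27 mod 107.
Repeated squaring: 52^2≡29, 52^4≡92, 52^8≡11, 52^16≡14 (mod 107).
52^27 = 52^(16+8+2+1) ≡ 42 (mod 107).
Check: 42² = 1764 ≡ 52 (mod 107). The two roots are 42 and 65.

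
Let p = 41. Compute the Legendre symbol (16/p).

1

Pull out 2^4: since 41 ≡ 1 (mod 8), (2/41) = +1, so (2/41)^4 = +1.
Reached (1/41) = 1. Collecting the sign flips along the way, the symbol is +1.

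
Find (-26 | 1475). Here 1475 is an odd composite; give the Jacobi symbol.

-1

First reduce: -26 ≡ 1449 (mod 1475).
Reciprocity: 1449 ≡ 1 and 1475 ≡ 3 (mod 4), so (1449/1475) = +(1475/1449).
Reduce top mod 1449: now compute (26/1449).
Pull out 2: since 1449 ≡ 1 (mod 8), (2/1449) = +1.
Reciprocity: 13 ≡ 1 and 1449 ≡ 1 (mod 4), so (13/1449) = +(1449/13).
Reduce top mod 13: now compute (6/13).
Pull out 2: since 13 ≡ 5 (mod 8), (2/13) = -1.
Reciprocity: 3 ≡ 3 and 13 ≡ 1 (mod 4), so (3/13) = +(13/3).
Reduce top mod 3: now compute (1/3).
Reached (1/3) = 1. Collecting the sign flips along the way, the symbol is -1.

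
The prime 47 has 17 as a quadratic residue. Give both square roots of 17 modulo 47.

Since 47 ≡ 3 (mod 4), a square root of 17 is 17^((47+1)/4) = 17^12 mod 47.
Repeated squaring: 17^2≡7, 17^4≡2, 17^8≡4 (mod 47).
17^12 = 17^(8+4) ≡ 8 (mod 47).
Check: 8² = 64 ≡ 17 (mod 47). The two roots are 8 and 39.

8, 39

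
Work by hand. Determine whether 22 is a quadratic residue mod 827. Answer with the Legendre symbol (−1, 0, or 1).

Pull out 2: since 827 ≡ 3 (mod 8), (2/827) = -1.
Reciprocity: 11 ≡ 3 and 827 ≡ 3 (mod 4), so (11/827) = −(827/11).
Reduce top mod 11: now compute (2/11).
Pull out 2: since 11 ≡ 3 (mod 8), (2/11) = -1.
Reached (1/11) = 1. Collecting the sign flips along the way, the symbol is -1.

-1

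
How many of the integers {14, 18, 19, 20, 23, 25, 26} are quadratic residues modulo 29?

(14/29) = -1 → non-residue.
(18/29) = -1 → non-residue.
(19/29) = -1 → non-residue.
(20/29) = +1 → QR.
(23/29) = +1 → QR.
(25/29) = +1 → QR.
(26/29) = -1 → non-residue.
Total quadratic residues among the 7: 3.

3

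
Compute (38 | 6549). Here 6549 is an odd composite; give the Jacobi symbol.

1

Pull out 2: since 6549 ≡ 5 (mod 8), (2/6549) = -1.
Reciprocity: 19 ≡ 3 and 6549 ≡ 1 (mod 4), so (19/6549) = +(6549/19).
Reduce top mod 19: now compute (13/19).
Reciprocity: 13 ≡ 1 and 19 ≡ 3 (mod 4), so (13/19) = +(19/13).
Reduce top mod 13: now compute (6/13).
Pull out 2: since 13 ≡ 5 (mod 8), (2/13) = -1.
Reciprocity: 3 ≡ 3 and 13 ≡ 1 (mod 4), so (3/13) = +(13/3).
Reduce top mod 3: now compute (1/3).
Reached (1/3) = 1. Collecting the sign flips along the way, the symbol is +1.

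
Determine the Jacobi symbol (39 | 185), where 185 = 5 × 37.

Reciprocity: 39 ≡ 3 and 185 ≡ 1 (mod 4), so (39/185) = +(185/39).
Reduce top mod 39: now compute (29/39).
Reciprocity: 29 ≡ 1 and 39 ≡ 3 (mod 4), so (29/39) = +(39/29).
Reduce top mod 29: now compute (10/29).
Pull out 2: since 29 ≡ 5 (mod 8), (2/29) = -1.
Reciprocity: 5 ≡ 1 and 29 ≡ 1 (mod 4), so (5/29) = +(29/5).
Reduce top mod 5: now compute (4/5).
Pull out 2^2: since 5 ≡ 5 (mod 8), (2/5) = -1, so (2/5)^2 = +1.
Reached (1/5) = 1. Collecting the sign flips along the way, the symbol is -1.

-1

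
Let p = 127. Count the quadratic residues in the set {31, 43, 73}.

2

(31/127) = +1 → QR.
(43/127) = -1 → non-residue.
(73/127) = +1 → QR.
Total quadratic residues among the 3: 2.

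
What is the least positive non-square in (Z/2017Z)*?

5

(2/2017) = +1, so 2 is a residue.
(3/2017) = +1, so 3 is a residue.
(4/2017) = +1, so 4 is a residue.
(5/2017) = −1, so 5 is the smallest positive non-residue mod 2017.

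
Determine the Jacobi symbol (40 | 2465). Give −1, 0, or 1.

0

Pull out 2^3: since 2465 ≡ 1 (mod 8), (2/2465) = +1, so (2/2465)^3 = +1.
Reciprocity: 5 ≡ 1 and 2465 ≡ 1 (mod 4), so (5/2465) = +(2465/5).
Reduce top mod 5: now compute (0/5).
Top reduces to 0: gcd > 1, so the symbol is 0.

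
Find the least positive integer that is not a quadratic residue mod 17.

3

(2/17) = +1, so 2 is a residue.
(3/17) = −1, so 3 is the smallest positive non-residue mod 17.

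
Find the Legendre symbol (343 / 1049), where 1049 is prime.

-1

Reciprocity: 343 ≡ 3 and 1049 ≡ 1 (mod 4), so (343/1049) = +(1049/343).
Reduce top mod 343: now compute (20/343).
Pull out 2^2: since 343 ≡ 7 (mod 8), (2/343) = +1, so (2/343)^2 = +1.
Reciprocity: 5 ≡ 1 and 343 ≡ 3 (mod 4), so (5/343) = +(343/5).
Reduce top mod 5: now compute (3/5).
Reciprocity: 3 ≡ 3 and 5 ≡ 1 (mod 4), so (3/5) = +(5/3).
Reduce top mod 3: now compute (2/3).
Pull out 2: since 3 ≡ 3 (mod 8), (2/3) = -1.
Reached (1/3) = 1. Collecting the sign flips along the way, the symbol is -1.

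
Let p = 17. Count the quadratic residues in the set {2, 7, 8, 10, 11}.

2

(2/17) = +1 → QR.
(7/17) = -1 → non-residue.
(8/17) = +1 → QR.
(10/17) = -1 → non-residue.
(11/17) = -1 → non-residue.
Total quadratic residues among the 5: 2.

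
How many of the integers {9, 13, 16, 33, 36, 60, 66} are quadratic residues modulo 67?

(9/67) = +1 → QR.
(13/67) = -1 → non-residue.
(16/67) = +1 → QR.
(33/67) = +1 → QR.
(36/67) = +1 → QR.
(60/67) = +1 → QR.
(66/67) = -1 → non-residue.
Total quadratic residues among the 7: 5.

5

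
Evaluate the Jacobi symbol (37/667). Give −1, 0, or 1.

Reciprocity: 37 ≡ 1 and 667 ≡ 3 (mod 4), so (37/667) = +(667/37).
Reduce top mod 37: now compute (1/37).
Reached (1/37) = 1. Collecting the sign flips along the way, the symbol is +1.

1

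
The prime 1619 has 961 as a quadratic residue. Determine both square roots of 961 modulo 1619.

Since 1619 ≡ 3 (mod 4), a square root of 961 is 961^((1619+1)/4) = 961^405 mod 1619.
Repeated squaring: 961^2≡691, 961^4≡1495, 961^8≡805, 961^16≡425, 961^32≡916, 961^64≡414, 961^128≡1401, 961^256≡573 (mod 1619).
961^405 = 961^(256+128+16+4+1) ≡ 1588 (mod 1619).
Check: 1588² = 2521744 ≡ 961 (mod 1619). The two roots are 31 and 1588.

31, 1588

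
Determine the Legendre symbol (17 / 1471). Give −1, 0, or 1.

1

Reciprocity: 17 ≡ 1 and 1471 ≡ 3 (mod 4), so (17/1471) = +(1471/17).
Reduce top mod 17: now compute (9/17).
Reciprocity: 9 ≡ 1 and 17 ≡ 1 (mod 4), so (9/17) = +(17/9).
Reduce top mod 9: now compute (8/9).
Pull out 2^3: since 9 ≡ 1 (mod 8), (2/9) = +1, so (2/9)^3 = +1.
Reached (1/9) = 1. Collecting the sign flips along the way, the symbol is +1.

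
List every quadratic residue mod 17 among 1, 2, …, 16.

1 2 4 8 9 13 15 16

Square k = 1,…,8 (k and 17−k give the same square):
1²=1, 2²=4, 3²=9, 4²=16, 5²≡8, 6²≡2, 7²≡15, 8²≡13 (mod 17).
So the quadratic residues mod 17 are {1, 2, 4, 8, 9, 13, 15, 16}.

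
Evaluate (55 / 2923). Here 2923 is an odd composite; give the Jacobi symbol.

Reciprocity: 55 ≡ 3 and 2923 ≡ 3 (mod 4), so (55/2923) = −(2923/55).
Reduce top mod 55: now compute (8/55).
Pull out 2^3: since 55 ≡ 7 (mod 8), (2/55) = +1, so (2/55)^3 = +1.
Reached (1/55) = 1. Collecting the sign flips along the way, the symbol is -1.

-1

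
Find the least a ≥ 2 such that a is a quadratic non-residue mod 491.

(2/491) = −1, so 2 is the smallest positive non-residue mod 491.

2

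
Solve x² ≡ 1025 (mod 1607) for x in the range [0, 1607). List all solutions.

Since 1607 ≡ 3 (mod 4), a square root of 1025 is 1025^((1607+1)/4) = 1025^402 mod 1607.
Repeated squaring: 1025^2≡1254, 1025^4≡870, 1025^8≡3, 1025^16≡9, 1025^32≡81, 1025^64≡133, 1025^128≡12, 1025^256≡144 (mod 1607).
1025^402 = 1025^(256+128+16+2) ≡ 1263 (mod 1607).
Check: 1263² = 1595169 ≡ 1025 (mod 1607). The two roots are 344 and 1263.

344, 1263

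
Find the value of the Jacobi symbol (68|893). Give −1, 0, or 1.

1

Pull out 2^2: since 893 ≡ 5 (mod 8), (2/893) = -1, so (2/893)^2 = +1.
Reciprocity: 17 ≡ 1 and 893 ≡ 1 (mod 4), so (17/893) = +(893/17).
Reduce top mod 17: now compute (9/17).
Reciprocity: 9 ≡ 1 and 17 ≡ 1 (mod 4), so (9/17) = +(17/9).
Reduce top mod 9: now compute (8/9).
Pull out 2^3: since 9 ≡ 1 (mod 8), (2/9) = +1, so (2/9)^3 = +1.
Reached (1/9) = 1. Collecting the sign flips along the way, the symbol is +1.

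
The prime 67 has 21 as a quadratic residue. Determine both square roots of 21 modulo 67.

17, 50

Since 67 ≡ 3 (mod 4), a square root of 21 is 21^((67+1)/4) = 21^17 mod 67.
Repeated squaring: 21^2≡39, 21^4≡47, 21^8≡65, 21^16≡4 (mod 67).
21^17 = 21^(16+1) ≡ 17 (mod 67).
Check: 17² = 289 ≡ 21 (mod 67). The two roots are 17 and 50.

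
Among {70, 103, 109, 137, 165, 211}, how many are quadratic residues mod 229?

(70/229) = +1 → QR.
(103/229) = +1 → QR.
(109/229) = -1 → non-residue.
(137/229) = -1 → non-residue.
(165/229) = +1 → QR.
(211/229) = -1 → non-residue.
Total quadratic residues among the 6: 3.

3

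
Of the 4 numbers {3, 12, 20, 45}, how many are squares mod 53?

0

(3/53) = -1 → non-residue.
(12/53) = -1 → non-residue.
(20/53) = -1 → non-residue.
(45/53) = -1 → non-residue.
Total quadratic residues among the 4: 0.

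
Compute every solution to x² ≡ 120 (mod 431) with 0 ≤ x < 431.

212, 219

Since 431 ≡ 3 (mod 4), a square root of 120 is 120^((431+1)/4) = 120^108 mod 431.
Repeated squaring: 120^2≡177, 120^4≡297, 120^8≡285, 120^16≡197, 120^32≡19, 120^64≡361 (mod 431).
120^108 = 120^(64+32+8+4) ≡ 212 (mod 431).
Check: 212² = 44944 ≡ 120 (mod 431). The two roots are 212 and 219.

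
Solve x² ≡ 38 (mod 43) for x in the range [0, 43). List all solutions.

Since 43 ≡ 3 (mod 4), a square root of 38 is 38^((43+1)/4) = 38^11 mod 43.
Repeated squaring: 38^2≡25, 38^4≡23, 38^8≡13 (mod 43).
38^11 = 38^(8+2+1) ≡ 9 (mod 43).
Check: 9² = 81 ≡ 38 (mod 43). The two roots are 9 and 34.

9, 34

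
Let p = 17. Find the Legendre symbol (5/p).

-1

Reciprocity: 5 ≡ 1 and 17 ≡ 1 (mod 4), so (5/17) = +(17/5).
Reduce top mod 5: now compute (2/5).
Pull out 2: since 5 ≡ 5 (mod 8), (2/5) = -1.
Reached (1/5) = 1. Collecting the sign flips along the way, the symbol is -1.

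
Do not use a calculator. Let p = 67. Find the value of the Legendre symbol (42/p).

Pull out 2: since 67 ≡ 3 (mod 8), (2/67) = -1.
Reciprocity: 21 ≡ 1 and 67 ≡ 3 (mod 4), so (21/67) = +(67/21).
Reduce top mod 21: now compute (4/21).
Pull out 2^2: since 21 ≡ 5 (mod 8), (2/21) = -1, so (2/21)^2 = +1.
Reached (1/21) = 1. Collecting the sign flips along the way, the symbol is -1.

-1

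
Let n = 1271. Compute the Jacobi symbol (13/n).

Reciprocity: 13 ≡ 1 and 1271 ≡ 3 (mod 4), so (13/1271) = +(1271/13).
Reduce top mod 13: now compute (10/13).
Pull out 2: since 13 ≡ 5 (mod 8), (2/13) = -1.
Reciprocity: 5 ≡ 1 and 13 ≡ 1 (mod 4), so (5/13) = +(13/5).
Reduce top mod 5: now compute (3/5).
Reciprocity: 3 ≡ 3 and 5 ≡ 1 (mod 4), so (3/5) = +(5/3).
Reduce top mod 3: now compute (2/3).
Pull out 2: since 3 ≡ 3 (mod 8), (2/3) = -1.
Reached (1/3) = 1. Collecting the sign flips along the way, the symbol is +1.

1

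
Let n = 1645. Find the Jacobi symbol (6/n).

-1

Pull out 2: since 1645 ≡ 5 (mod 8), (2/1645) = -1.
Reciprocity: 3 ≡ 3 and 1645 ≡ 1 (mod 4), so (3/1645) = +(1645/3).
Reduce top mod 3: now compute (1/3).
Reached (1/3) = 1. Collecting the sign flips along the way, the symbol is -1.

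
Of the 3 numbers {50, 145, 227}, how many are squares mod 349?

2

(50/349) = -1 → non-residue.
(145/349) = +1 → QR.
(227/349) = +1 → QR.
Total quadratic residues among the 3: 2.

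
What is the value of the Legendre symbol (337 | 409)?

1

Reciprocity: 337 ≡ 1 and 409 ≡ 1 (mod 4), so (337/409) = +(409/337).
Reduce top mod 337: now compute (72/337).
Pull out 2^3: since 337 ≡ 1 (mod 8), (2/337) = +1, so (2/337)^3 = +1.
Reciprocity: 9 ≡ 1 and 337 ≡ 1 (mod 4), so (9/337) = +(337/9).
Reduce top mod 9: now compute (4/9).
Pull out 2^2: since 9 ≡ 1 (mod 8), (2/9) = +1, so (2/9)^2 = +1.
Reached (1/9) = 1. Collecting the sign flips along the way, the symbol is +1.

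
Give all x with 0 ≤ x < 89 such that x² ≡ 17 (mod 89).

27, 62

89 ≡ 1 (mod 4), so we find a root by search.
Trying successive values, 27² = 729 ≡ 17 (mod 89). The other root is 89 − 27 = 62.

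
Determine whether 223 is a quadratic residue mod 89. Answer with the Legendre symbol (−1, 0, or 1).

1

Euler's criterion: (223/89) ≡ 45^44 (mod 89).
45^2 ≡ 67 (mod 89)
45^4 ≡ 39 (mod 89)
45^8 ≡ 8 (mod 89)
45^16 ≡ 64 (mod 89)
45^32 ≡ 2 (mod 89)
45^44 = 45^(32+8+4) ≡ 1 (mod 89).
Result is 1, so (223/89) = 1.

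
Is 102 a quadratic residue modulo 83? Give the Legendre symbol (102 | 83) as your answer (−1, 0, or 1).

-1

Euler's criterion: (102/83) ≡ 19^41 (mod 83).
19^2 ≡ 29 (mod 83)
19^4 ≡ 11 (mod 83)
19^8 ≡ 38 (mod 83)
19^16 ≡ 33 (mod 83)
19^32 ≡ 10 (mod 83)
19^41 = 19^(32+8+1) ≡ 82 (mod 83).
Result is 82 ≡ −1, so (102/83) = −1.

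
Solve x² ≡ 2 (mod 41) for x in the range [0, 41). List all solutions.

17, 24

41 ≡ 1 (mod 4), so we find a root by search.
Trying successive values, 17² = 289 ≡ 2 (mod 41). The other root is 41 − 17 = 24.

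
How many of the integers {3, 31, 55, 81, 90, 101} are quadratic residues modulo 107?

(3/107) = +1 → QR.
(31/107) = -1 → non-residue.
(55/107) = -1 → non-residue.
(81/107) = +1 → QR.
(90/107) = +1 → QR.
(101/107) = +1 → QR.
Total quadratic residues among the 6: 4.

4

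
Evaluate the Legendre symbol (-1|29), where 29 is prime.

1

Euler's criterion: (-1/29) ≡ 28^14 (mod 29).
28^2 ≡ 1 (mod 29)
28^4 ≡ 1 (mod 29)
28^8 ≡ 1 (mod 29)
28^14 = 28^(8+4+2) ≡ 1 (mod 29).
Result is 1, so (-1/29) = 1.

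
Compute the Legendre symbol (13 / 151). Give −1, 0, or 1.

Reciprocity: 13 ≡ 1 and 151 ≡ 3 (mod 4), so (13/151) = +(151/13).
Reduce top mod 13: now compute (8/13).
Pull out 2^3: since 13 ≡ 5 (mod 8), (2/13) = -1, so (2/13)^3 = -1.
Reached (1/13) = 1. Collecting the sign flips along the way, the symbol is -1.

-1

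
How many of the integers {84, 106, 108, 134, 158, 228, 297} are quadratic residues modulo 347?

3

(84/347) = -1 → non-residue.
(106/347) = -1 → non-residue.
(108/347) = +1 → QR.
(134/347) = -1 → non-residue.
(158/347) = +1 → QR.
(228/347) = -1 → non-residue.
(297/347) = +1 → QR.
Total quadratic residues among the 7: 3.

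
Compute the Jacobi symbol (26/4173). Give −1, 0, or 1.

0

Pull out 2: since 4173 ≡ 5 (mod 8), (2/4173) = -1.
Reciprocity: 13 ≡ 1 and 4173 ≡ 1 (mod 4), so (13/4173) = +(4173/13).
Reduce top mod 13: now compute (0/13).
Top reduces to 0: gcd > 1, so the symbol is 0.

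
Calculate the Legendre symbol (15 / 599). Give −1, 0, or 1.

Reciprocity: 15 ≡ 3 and 599 ≡ 3 (mod 4), so (15/599) = −(599/15).
Reduce top mod 15: now compute (14/15).
Pull out 2: since 15 ≡ 7 (mod 8), (2/15) = +1.
Reciprocity: 7 ≡ 3 and 15 ≡ 3 (mod 4), so (7/15) = −(15/7).
Reduce top mod 7: now compute (1/7).
Reached (1/7) = 1. Collecting the sign flips along the way, the symbol is +1.

1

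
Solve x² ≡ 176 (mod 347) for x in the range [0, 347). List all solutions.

111, 236

Since 347 ≡ 3 (mod 4), a square root of 176 is 176^((347+1)/4) = 176^87 mod 347.
Repeated squaring: 176^2≡93, 176^4≡321, 176^8≡329, 176^16≡324, 176^32≡182, 176^64≡159 (mod 347).
176^87 = 176^(64+16+4+2+1) ≡ 236 (mod 347).
Check: 236² = 55696 ≡ 176 (mod 347). The two roots are 111 and 236.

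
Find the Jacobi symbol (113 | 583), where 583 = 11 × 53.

1

Reciprocity: 113 ≡ 1 and 583 ≡ 3 (mod 4), so (113/583) = +(583/113).
Reduce top mod 113: now compute (18/113).
Pull out 2: since 113 ≡ 1 (mod 8), (2/113) = +1.
Reciprocity: 9 ≡ 1 and 113 ≡ 1 (mod 4), so (9/113) = +(113/9).
Reduce top mod 9: now compute (5/9).
Reciprocity: 5 ≡ 1 and 9 ≡ 1 (mod 4), so (5/9) = +(9/5).
Reduce top mod 5: now compute (4/5).
Pull out 2^2: since 5 ≡ 5 (mod 8), (2/5) = -1, so (2/5)^2 = +1.
Reached (1/5) = 1. Collecting the sign flips along the way, the symbol is +1.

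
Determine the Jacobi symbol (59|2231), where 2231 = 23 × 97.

-1

Reciprocity: 59 ≡ 3 and 2231 ≡ 3 (mod 4), so (59/2231) = −(2231/59).
Reduce top mod 59: now compute (48/59).
Pull out 2^4: since 59 ≡ 3 (mod 8), (2/59) = -1, so (2/59)^4 = +1.
Reciprocity: 3 ≡ 3 and 59 ≡ 3 (mod 4), so (3/59) = −(59/3).
Reduce top mod 3: now compute (2/3).
Pull out 2: since 3 ≡ 3 (mod 8), (2/3) = -1.
Reached (1/3) = 1. Collecting the sign flips along the way, the symbol is -1.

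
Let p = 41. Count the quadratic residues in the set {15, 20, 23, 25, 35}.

(15/41) = -1 → non-residue.
(20/41) = +1 → QR.
(23/41) = +1 → QR.
(25/41) = +1 → QR.
(35/41) = -1 → non-residue.
Total quadratic residues among the 5: 3.

3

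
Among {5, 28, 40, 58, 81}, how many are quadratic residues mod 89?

3

(5/89) = +1 → QR.
(28/89) = -1 → non-residue.
(40/89) = +1 → QR.
(58/89) = -1 → non-residue.
(81/89) = +1 → QR.
Total quadratic residues among the 5: 3.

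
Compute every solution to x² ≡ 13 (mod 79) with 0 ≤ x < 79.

31, 48

Since 79 ≡ 3 (mod 4), a square root of 13 is 13^((79+1)/4) = 13^20 mod 79.
Repeated squaring: 13^2≡11, 13^4≡42, 13^8≡26, 13^16≡44 (mod 79).
13^20 = 13^(16+4) ≡ 31 (mod 79).
Check: 31² = 961 ≡ 13 (mod 79). The two roots are 31 and 48.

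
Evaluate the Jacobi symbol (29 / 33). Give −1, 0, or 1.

1

Reciprocity: 29 ≡ 1 and 33 ≡ 1 (mod 4), so (29/33) = +(33/29).
Reduce top mod 29: now compute (4/29).
Pull out 2^2: since 29 ≡ 5 (mod 8), (2/29) = -1, so (2/29)^2 = +1.
Reached (1/29) = 1. Collecting the sign flips along the way, the symbol is +1.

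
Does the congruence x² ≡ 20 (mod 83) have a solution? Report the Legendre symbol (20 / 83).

-1

Pull out 2^2: since 83 ≡ 3 (mod 8), (2/83) = -1, so (2/83)^2 = +1.
Reciprocity: 5 ≡ 1 and 83 ≡ 3 (mod 4), so (5/83) = +(83/5).
Reduce top mod 5: now compute (3/5).
Reciprocity: 3 ≡ 3 and 5 ≡ 1 (mod 4), so (3/5) = +(5/3).
Reduce top mod 3: now compute (2/3).
Pull out 2: since 3 ≡ 3 (mod 8), (2/3) = -1.
Reached (1/3) = 1. Collecting the sign flips along the way, the symbol is -1.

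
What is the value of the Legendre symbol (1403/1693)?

Reciprocity: 1403 ≡ 3 and 1693 ≡ 1 (mod 4), so (1403/1693) = +(1693/1403).
Reduce top mod 1403: now compute (290/1403).
Pull out 2: since 1403 ≡ 3 (mod 8), (2/1403) = -1.
Reciprocity: 145 ≡ 1 and 1403 ≡ 3 (mod 4), so (145/1403) = +(1403/145).
Reduce top mod 145: now compute (98/145).
Pull out 2: since 145 ≡ 1 (mod 8), (2/145) = +1.
Reciprocity: 49 ≡ 1 and 145 ≡ 1 (mod 4), so (49/145) = +(145/49).
Reduce top mod 49: now compute (47/49).
Reciprocity: 47 ≡ 3 and 49 ≡ 1 (mod 4), so (47/49) = +(49/47).
Reduce top mod 47: now compute (2/47).
Pull out 2: since 47 ≡ 7 (mod 8), (2/47) = +1.
Reached (1/47) = 1. Collecting the sign flips along the way, the symbol is -1.

-1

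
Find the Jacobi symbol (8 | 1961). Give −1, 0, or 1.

Pull out 2^3: since 1961 ≡ 1 (mod 8), (2/1961) = +1, so (2/1961)^3 = +1.
Reached (1/1961) = 1. Collecting the sign flips along the way, the symbol is +1.

1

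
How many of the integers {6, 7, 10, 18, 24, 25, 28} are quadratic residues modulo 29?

(6/29) = +1 → QR.
(7/29) = +1 → QR.
(10/29) = -1 → non-residue.
(18/29) = -1 → non-residue.
(24/29) = +1 → QR.
(25/29) = +1 → QR.
(28/29) = +1 → QR.
Total quadratic residues among the 7: 5.

5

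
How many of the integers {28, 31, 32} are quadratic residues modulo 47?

2

(28/47) = +1 → QR.
(31/47) = -1 → non-residue.
(32/47) = +1 → QR.
Total quadratic residues among the 3: 2.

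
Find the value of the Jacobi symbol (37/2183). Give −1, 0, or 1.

Reciprocity: 37 ≡ 1 and 2183 ≡ 3 (mod 4), so (37/2183) = +(2183/37).
Reduce top mod 37: now compute (0/37).
Top reduces to 0: gcd > 1, so the symbol is 0.

0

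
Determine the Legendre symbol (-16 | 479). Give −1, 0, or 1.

Euler's criterion: (-16/479) ≡ 463^239 (mod 479).
463^2 ≡ 256 (mod 479)
463^4 ≡ 392 (mod 479)
463^8 ≡ 384 (mod 479)
463^16 ≡ 403 (mod 479)
463^32 ≡ 28 (mod 479)
463^64 ≡ 305 (mod 479)
463^128 ≡ 99 (mod 479)
463^239 = 463^(128+64+32+8+4+2+1) ≡ 478 (mod 479).
Result is 478 ≡ −1, so (-16/479) = −1.

-1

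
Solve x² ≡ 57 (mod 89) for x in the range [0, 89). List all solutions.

18, 71

89 ≡ 1 (mod 4), so we find a root by search.
Trying successive values, 18² = 324 ≡ 57 (mod 89). The other root is 89 − 18 = 71.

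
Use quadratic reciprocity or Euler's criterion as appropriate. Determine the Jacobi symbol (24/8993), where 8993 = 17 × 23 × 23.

Pull out 2^3: since 8993 ≡ 1 (mod 8), (2/8993) = +1, so (2/8993)^3 = +1.
Reciprocity: 3 ≡ 3 and 8993 ≡ 1 (mod 4), so (3/8993) = +(8993/3).
Reduce top mod 3: now compute (2/3).
Pull out 2: since 3 ≡ 3 (mod 8), (2/3) = -1.
Reached (1/3) = 1. Collecting the sign flips along the way, the symbol is -1.

-1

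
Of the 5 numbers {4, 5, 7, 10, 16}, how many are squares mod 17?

2

(4/17) = +1 → QR.
(5/17) = -1 → non-residue.
(7/17) = -1 → non-residue.
(10/17) = -1 → non-residue.
(16/17) = +1 → QR.
Total quadratic residues among the 5: 2.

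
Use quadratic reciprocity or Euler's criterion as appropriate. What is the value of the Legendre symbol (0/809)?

Top reduces to 0: gcd > 1, so the symbol is 0.

0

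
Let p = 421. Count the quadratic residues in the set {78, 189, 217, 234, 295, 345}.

4

(78/421) = +1 → QR.
(189/421) = +1 → QR.
(217/421) = +1 → QR.
(234/421) = +1 → QR.
(295/421) = -1 → non-residue.
(345/421) = -1 → non-residue.
Total quadratic residues among the 6: 4.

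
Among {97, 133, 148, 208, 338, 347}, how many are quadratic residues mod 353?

2

(97/353) = +1 → QR.
(133/353) = -1 → non-residue.
(148/353) = -1 → non-residue.
(208/353) = -1 → non-residue.
(338/353) = +1 → QR.
(347/353) = -1 → non-residue.
Total quadratic residues among the 6: 2.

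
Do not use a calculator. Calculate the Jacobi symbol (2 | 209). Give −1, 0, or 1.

1

Pull out 2: since 209 ≡ 1 (mod 8), (2/209) = +1.
Reached (1/209) = 1. Collecting the sign flips along the way, the symbol is +1.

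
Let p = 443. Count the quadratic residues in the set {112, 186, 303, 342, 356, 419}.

4

(112/443) = -1 → non-residue.
(186/443) = +1 → QR.
(303/443) = -1 → non-residue.
(342/443) = +1 → QR.
(356/443) = +1 → QR.
(419/443) = +1 → QR.
Total quadratic residues among the 6: 4.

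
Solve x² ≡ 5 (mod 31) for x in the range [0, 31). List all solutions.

6, 25

Since 31 ≡ 3 (mod 4), a square root of 5 is 5^((31+1)/4) = 5^8 mod 31.
Repeated squaring: 5^2≡25, 5^4≡5, 5^8≡25 (mod 31).
5^8 = 5^(8) ≡ 25 (mod 31).
Check: 25² = 625 ≡ 5 (mod 31). The two roots are 6 and 25.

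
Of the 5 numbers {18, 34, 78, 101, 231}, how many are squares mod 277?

1

(18/277) = -1 → non-residue.
(34/277) = +1 → QR.
(78/277) = -1 → non-residue.
(101/277) = -1 → non-residue.
(231/277) = -1 → non-residue.
Total quadratic residues among the 5: 1.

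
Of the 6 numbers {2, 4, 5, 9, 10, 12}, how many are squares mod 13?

(2/13) = -1 → non-residue.
(4/13) = +1 → QR.
(5/13) = -1 → non-residue.
(9/13) = +1 → QR.
(10/13) = +1 → QR.
(12/13) = +1 → QR.
Total quadratic residues among the 6: 4.

4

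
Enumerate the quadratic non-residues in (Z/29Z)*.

2 3 8 10 11 12 14 15 17 18 19 21 26 27

Square k = 1,…,14 (k and 29−k give the same square):
1²=1, 2²=4, 3²=9, 4²=16, 5²=25, 6²≡7, 7²≡20, 8²≡6, 9²≡23, 10²≡13, 11²≡5, 12²≡28, 13²≡24, 14²≡22 (mod 29).
The residues are {1, 4, 5, 6, 7, 9, 13, 16, 20, 22, 23, 24, 25, 28}; the non-residues are the remaining 14 nonzero classes.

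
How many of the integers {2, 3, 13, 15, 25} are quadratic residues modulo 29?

(2/29) = -1 → non-residue.
(3/29) = -1 → non-residue.
(13/29) = +1 → QR.
(15/29) = -1 → non-residue.
(25/29) = +1 → QR.
Total quadratic residues among the 5: 2.

2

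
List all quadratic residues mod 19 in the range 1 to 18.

Square k = 1,…,9 (k and 19−k give the same square):
1²=1, 2²=4, 3²=9, 4²=16, 5²≡6, 6²≡17, 7²≡11, 8²≡7, 9²≡5 (mod 19).
So the quadratic residues mod 19 are {1, 4, 5, 6, 7, 9, 11, 16, 17}.

1,4,5,6,7,9,11,16,17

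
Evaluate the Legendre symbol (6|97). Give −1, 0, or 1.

1

Pull out 2: since 97 ≡ 1 (mod 8), (2/97) = +1.
Reciprocity: 3 ≡ 3 and 97 ≡ 1 (mod 4), so (3/97) = +(97/3).
Reduce top mod 3: now compute (1/3).
Reached (1/3) = 1. Collecting the sign flips along the way, the symbol is +1.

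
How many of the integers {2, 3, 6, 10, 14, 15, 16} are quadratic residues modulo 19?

2

(2/19) = -1 → non-residue.
(3/19) = -1 → non-residue.
(6/19) = +1 → QR.
(10/19) = -1 → non-residue.
(14/19) = -1 → non-residue.
(15/19) = -1 → non-residue.
(16/19) = +1 → QR.
Total quadratic residues among the 7: 2.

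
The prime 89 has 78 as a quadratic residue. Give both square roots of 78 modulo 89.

16, 73

89 ≡ 1 (mod 4), so we find a root by search.
Trying successive values, 16² = 256 ≡ 78 (mod 89). The other root is 89 − 16 = 73.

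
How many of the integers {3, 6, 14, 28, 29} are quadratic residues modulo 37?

(3/37) = +1 → QR.
(6/37) = -1 → non-residue.
(14/37) = -1 → non-residue.
(28/37) = +1 → QR.
(29/37) = -1 → non-residue.
Total quadratic residues among the 5: 2.

2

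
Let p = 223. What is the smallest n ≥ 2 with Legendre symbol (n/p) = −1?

(2/223) = +1, so 2 is a residue.
(3/223) = −1, so 3 is the smallest positive non-residue mod 223.

3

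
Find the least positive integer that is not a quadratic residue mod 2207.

(2/2207) = +1, so 2 is a residue.
(3/2207) = +1, so 3 is a residue.
(4/2207) = +1, so 4 is a residue.
(5/2207) = −1, so 5 is the smallest positive non-residue mod 2207.

5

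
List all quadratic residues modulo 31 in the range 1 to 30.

1, 2, 4, 5, 7, 8, 9, 10, 14, 16, 18, 19, 20, 25, 28

Square k = 1,…,15 (k and 31−k give the same square):
1²=1, 2²=4, 3²=9, 4²=16, 5²=25, 6²≡5, 7²≡18, 8²≡2, 9²≡19, 10²≡7, 11²≡28, 12²≡20, 13²≡14, 14²≡10, 15²≡8 (mod 31).
So the quadratic residues mod 31 are {1, 2, 4, 5, 7, 8, 9, 10, 14, 16, 18, 19, 20, 25, 28}.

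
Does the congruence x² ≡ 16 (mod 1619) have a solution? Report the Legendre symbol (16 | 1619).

Pull out 2^4: since 1619 ≡ 3 (mod 8), (2/1619) = -1, so (2/1619)^4 = +1.
Reached (1/1619) = 1. Collecting the sign flips along the way, the symbol is +1.

1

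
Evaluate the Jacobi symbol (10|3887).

Pull out 2: since 3887 ≡ 7 (mod 8), (2/3887) = +1.
Reciprocity: 5 ≡ 1 and 3887 ≡ 3 (mod 4), so (5/3887) = +(3887/5).
Reduce top mod 5: now compute (2/5).
Pull out 2: since 5 ≡ 5 (mod 8), (2/5) = -1.
Reached (1/5) = 1. Collecting the sign flips along the way, the symbol is -1.

-1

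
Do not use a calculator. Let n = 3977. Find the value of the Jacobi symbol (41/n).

Reciprocity: 41 ≡ 1 and 3977 ≡ 1 (mod 4), so (41/3977) = +(3977/41).
Reduce top mod 41: now compute (0/41).
Top reduces to 0: gcd > 1, so the symbol is 0.

0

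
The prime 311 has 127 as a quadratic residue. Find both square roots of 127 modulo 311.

Since 311 ≡ 3 (mod 4), a square root of 127 is 127^((311+1)/4) = 127^78 mod 311.
Repeated squaring: 127^2≡268, 127^4≡294, 127^8≡289, 127^16≡173, 127^32≡73, 127^64≡42 (mod 311).
127^78 = 127^(64+8+4+2) ≡ 48 (mod 311).
Check: 48² = 2304 ≡ 127 (mod 311). The two roots are 48 and 263.

48, 263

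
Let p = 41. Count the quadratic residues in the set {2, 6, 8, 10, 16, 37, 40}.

6

(2/41) = +1 → QR.
(6/41) = -1 → non-residue.
(8/41) = +1 → QR.
(10/41) = +1 → QR.
(16/41) = +1 → QR.
(37/41) = +1 → QR.
(40/41) = +1 → QR.
Total quadratic residues among the 7: 6.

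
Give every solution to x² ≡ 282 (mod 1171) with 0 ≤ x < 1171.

Since 1171 ≡ 3 (mod 4), a square root of 282 is 282^((1171+1)/4) = 282^293 mod 1171.
Repeated squaring: 282^2≡1067, 282^4≡277, 282^8≡614, 282^16≡1105, 282^32≡843, 282^64≡1023, 282^128≡826, 282^256≡754 (mod 1171).
282^293 = 282^(256+32+4+1) ≡ 776 (mod 1171).
Check: 776² = 602176 ≡ 282 (mod 1171). The two roots are 395 and 776.

395, 776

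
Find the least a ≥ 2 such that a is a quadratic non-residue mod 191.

7

(2/191) = +1, so 2 is a residue.
(3/191) = +1, so 3 is a residue.
(4/191) = +1, so 4 is a residue.
(5/191) = +1, so 5 is a residue.
(6/191) = +1, so 6 is a residue.
(7/191) = −1, so 7 is the smallest positive non-residue mod 191.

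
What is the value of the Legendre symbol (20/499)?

Pull out 2^2: since 499 ≡ 3 (mod 8), (2/499) = -1, so (2/499)^2 = +1.
Reciprocity: 5 ≡ 1 and 499 ≡ 3 (mod 4), so (5/499) = +(499/5).
Reduce top mod 5: now compute (4/5).
Pull out 2^2: since 5 ≡ 5 (mod 8), (2/5) = -1, so (2/5)^2 = +1.
Reached (1/5) = 1. Collecting the sign flips along the way, the symbol is +1.

1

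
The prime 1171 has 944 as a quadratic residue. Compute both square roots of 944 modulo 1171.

196, 975

Since 1171 ≡ 3 (mod 4), a square root of 944 is 944^((1171+1)/4) = 944^293 mod 1171.
Repeated squaring: 944^2≡5, 944^4≡25, 944^8≡625, 944^16≡682, 944^32≡237, 944^64≡1132, 944^128≡350, 944^256≡716 (mod 1171).
944^293 = 944^(256+32+4+1) ≡ 196 (mod 1171).
Check: 196² = 38416 ≡ 944 (mod 1171). The two roots are 196 and 975.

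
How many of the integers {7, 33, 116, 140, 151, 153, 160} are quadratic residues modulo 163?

4

(7/163) = -1 → non-residue.
(33/163) = +1 → QR.
(116/163) = -1 → non-residue.
(140/163) = +1 → QR.
(151/163) = +1 → QR.
(153/163) = -1 → non-residue.
(160/163) = +1 → QR.
Total quadratic residues among the 7: 4.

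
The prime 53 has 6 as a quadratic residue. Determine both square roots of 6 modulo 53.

53 ≡ 1 (mod 4), so we find a root by search.
Trying successive values, 18² = 324 ≡ 6 (mod 53). The other root is 53 − 18 = 35.

18, 35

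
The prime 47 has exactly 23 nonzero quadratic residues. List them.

Square k = 1,…,23 (k and 47−k give the same square):
1²=1, 2²=4, 3²=9, 4²=16, 5²=25, 6²=36, 7²≡2, 8²≡17, 9²≡34, 10²≡6, 11²≡27, 12²≡3, 13²≡28, 14²≡8, 15²≡37, 16²≡21, 17²≡7, 18²≡42, 19²≡32, 20²≡24, 21²≡18, 22²≡14, 23²≡12 (mod 47).
So the quadratic residues mod 47 are {1, 2, 3, 4, 6, 7, 8, 9, 12, 14, 16, 17, 18, 21, 24, 25, 27, 28, 32, 34, 36, 37, 42}.

1, 2, 3, 4, 6, 7, 8, 9, 12, 14, 16, 17, 18, 21, 24, 25, 27, 28, 32, 34, 36, 37, 42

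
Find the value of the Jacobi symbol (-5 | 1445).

First reduce: -5 ≡ 1440 (mod 1445).
Pull out 2^5: since 1445 ≡ 5 (mod 8), (2/1445) = -1, so (2/1445)^5 = -1.
Reciprocity: 45 ≡ 1 and 1445 ≡ 1 (mod 4), so (45/1445) = +(1445/45).
Reduce top mod 45: now compute (5/45).
Reciprocity: 5 ≡ 1 and 45 ≡ 1 (mod 4), so (5/45) = +(45/5).
Reduce top mod 5: now compute (0/5).
Top reduces to 0: gcd > 1, so the symbol is 0.

0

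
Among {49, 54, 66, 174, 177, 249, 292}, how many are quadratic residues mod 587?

5

(49/587) = +1 → QR.
(54/587) = -1 → non-residue.
(66/587) = +1 → QR.
(174/587) = -1 → non-residue.
(177/587) = +1 → QR.
(249/587) = +1 → QR.
(292/587) = +1 → QR.
Total quadratic residues among the 7: 5.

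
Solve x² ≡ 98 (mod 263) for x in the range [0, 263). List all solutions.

Since 263 ≡ 3 (mod 4), a square root of 98 is 98^((263+1)/4) = 98^66 mod 263.
Repeated squaring: 98^2≡136, 98^4≡86, 98^8≡32, 98^16≡235, 98^32≡258, 98^64≡25 (mod 263).
98^66 = 98^(64+2) ≡ 244 (mod 263).
Check: 244² = 59536 ≡ 98 (mod 263). The two roots are 19 and 244.

19, 244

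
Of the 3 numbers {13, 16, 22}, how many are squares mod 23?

2

(13/23) = +1 → QR.
(16/23) = +1 → QR.
(22/23) = -1 → non-residue.
Total quadratic residues among the 3: 2.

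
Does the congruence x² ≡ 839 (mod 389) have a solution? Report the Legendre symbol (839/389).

-1

Euler's criterion: (839/389) ≡ 61^194 (mod 389).
61^2 ≡ 220 (mod 389)
61^4 ≡ 164 (mod 389)
61^8 ≡ 55 (mod 389)
61^16 ≡ 302 (mod 389)
61^32 ≡ 178 (mod 389)
61^64 ≡ 175 (mod 389)
61^128 ≡ 283 (mod 389)
61^194 = 61^(128+64+2) ≡ 388 (mod 389).
Result is 388 ≡ −1, so (839/389) = −1.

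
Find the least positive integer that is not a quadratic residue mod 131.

(2/131) = −1, so 2 is the smallest positive non-residue mod 131.

2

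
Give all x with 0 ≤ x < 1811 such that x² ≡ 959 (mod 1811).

Since 1811 ≡ 3 (mod 4), a square root of 959 is 959^((1811+1)/4) = 959^453 mod 1811.
Repeated squaring: 959^2≡1504, 959^4≡77, 959^8≡496, 959^16≡1531, 959^32≡527, 959^64≡646, 959^128≡786, 959^256≡245 (mod 1811).
959^453 = 959^(256+128+64+4+1) ≡ 883 (mod 1811).
Check: 883² = 779689 ≡ 959 (mod 1811). The two roots are 883 and 928.

883, 928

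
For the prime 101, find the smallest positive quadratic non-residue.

2

(2/101) = −1, so 2 is the smallest positive non-residue mod 101.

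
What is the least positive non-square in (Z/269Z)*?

(2/269) = −1, so 2 is the smallest positive non-residue mod 269.

2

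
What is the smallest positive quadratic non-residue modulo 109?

(2/109) = −1, so 2 is the smallest positive non-residue mod 109.

2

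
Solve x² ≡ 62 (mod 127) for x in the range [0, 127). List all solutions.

58, 69

Since 127 ≡ 3 (mod 4), a square root of 62 is 62^((127+1)/4) = 62^32 mod 127.
Repeated squaring: 62^2≡34, 62^4≡13, 62^8≡42, 62^16≡113, 62^32≡69 (mod 127).
62^32 = 62^(32) ≡ 69 (mod 127).
Check: 69² = 4761 ≡ 62 (mod 127). The two roots are 58 and 69.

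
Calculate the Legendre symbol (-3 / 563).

-1

First reduce: -3 ≡ 560 (mod 563).
Pull out 2^4: since 563 ≡ 3 (mod 8), (2/563) = -1, so (2/563)^4 = +1.
Reciprocity: 35 ≡ 3 and 563 ≡ 3 (mod 4), so (35/563) = −(563/35).
Reduce top mod 35: now compute (3/35).
Reciprocity: 3 ≡ 3 and 35 ≡ 3 (mod 4), so (3/35) = −(35/3).
Reduce top mod 3: now compute (2/3).
Pull out 2: since 3 ≡ 3 (mod 8), (2/3) = -1.
Reached (1/3) = 1. Collecting the sign flips along the way, the symbol is -1.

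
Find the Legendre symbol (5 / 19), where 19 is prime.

1

Reciprocity: 5 ≡ 1 and 19 ≡ 3 (mod 4), so (5/19) = +(19/5).
Reduce top mod 5: now compute (4/5).
Pull out 2^2: since 5 ≡ 5 (mod 8), (2/5) = -1, so (2/5)^2 = +1.
Reached (1/5) = 1. Collecting the sign flips along the way, the symbol is +1.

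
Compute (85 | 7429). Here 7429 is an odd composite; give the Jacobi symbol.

0

Reciprocity: 85 ≡ 1 and 7429 ≡ 1 (mod 4), so (85/7429) = +(7429/85).
Reduce top mod 85: now compute (34/85).
Pull out 2: since 85 ≡ 5 (mod 8), (2/85) = -1.
Reciprocity: 17 ≡ 1 and 85 ≡ 1 (mod 4), so (17/85) = +(85/17).
Reduce top mod 17: now compute (0/17).
Top reduces to 0: gcd > 1, so the symbol is 0.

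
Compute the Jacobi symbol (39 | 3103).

-1

Reciprocity: 39 ≡ 3 and 3103 ≡ 3 (mod 4), so (39/3103) = −(3103/39).
Reduce top mod 39: now compute (22/39).
Pull out 2: since 39 ≡ 7 (mod 8), (2/39) = +1.
Reciprocity: 11 ≡ 3 and 39 ≡ 3 (mod 4), so (11/39) = −(39/11).
Reduce top mod 11: now compute (6/11).
Pull out 2: since 11 ≡ 3 (mod 8), (2/11) = -1.
Reciprocity: 3 ≡ 3 and 11 ≡ 3 (mod 4), so (3/11) = −(11/3).
Reduce top mod 3: now compute (2/3).
Pull out 2: since 3 ≡ 3 (mod 8), (2/3) = -1.
Reached (1/3) = 1. Collecting the sign flips along the way, the symbol is -1.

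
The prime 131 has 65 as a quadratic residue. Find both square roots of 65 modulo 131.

14, 117

Since 131 ≡ 3 (mod 4), a square root of 65 is 65^((131+1)/4) = 65^33 mod 131.
Repeated squaring: 65^2≡33, 65^4≡41, 65^8≡109, 65^16≡91, 65^32≡28 (mod 131).
65^33 = 65^(32+1) ≡ 117 (mod 131).
Check: 117² = 13689 ≡ 65 (mod 131). The two roots are 14 and 117.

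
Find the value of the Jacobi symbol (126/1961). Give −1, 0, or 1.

1

Pull out 2: since 1961 ≡ 1 (mod 8), (2/1961) = +1.
Reciprocity: 63 ≡ 3 and 1961 ≡ 1 (mod 4), so (63/1961) = +(1961/63).
Reduce top mod 63: now compute (8/63).
Pull out 2^3: since 63 ≡ 7 (mod 8), (2/63) = +1, so (2/63)^3 = +1.
Reached (1/63) = 1. Collecting the sign flips along the way, the symbol is +1.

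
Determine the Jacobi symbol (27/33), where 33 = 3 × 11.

0

Reciprocity: 27 ≡ 3 and 33 ≡ 1 (mod 4), so (27/33) = +(33/27).
Reduce top mod 27: now compute (6/27).
Pull out 2: since 27 ≡ 3 (mod 8), (2/27) = -1.
Reciprocity: 3 ≡ 3 and 27 ≡ 3 (mod 4), so (3/27) = −(27/3).
Reduce top mod 3: now compute (0/3).
Top reduces to 0: gcd > 1, so the symbol is 0.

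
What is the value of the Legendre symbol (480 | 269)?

1

First reduce: 480 ≡ 211 (mod 269).
Reciprocity: 211 ≡ 3 and 269 ≡ 1 (mod 4), so (211/269) = +(269/211).
Reduce top mod 211: now compute (58/211).
Pull out 2: since 211 ≡ 3 (mod 8), (2/211) = -1.
Reciprocity: 29 ≡ 1 and 211 ≡ 3 (mod 4), so (29/211) = +(211/29).
Reduce top mod 29: now compute (8/29).
Pull out 2^3: since 29 ≡ 5 (mod 8), (2/29) = -1, so (2/29)^3 = -1.
Reached (1/29) = 1. Collecting the sign flips along the way, the symbol is +1.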